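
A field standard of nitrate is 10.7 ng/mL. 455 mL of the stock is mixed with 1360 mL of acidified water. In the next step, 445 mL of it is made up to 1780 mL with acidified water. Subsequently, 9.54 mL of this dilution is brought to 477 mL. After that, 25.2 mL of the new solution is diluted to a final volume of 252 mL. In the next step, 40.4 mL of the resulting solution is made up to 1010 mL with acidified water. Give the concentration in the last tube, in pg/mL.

Overall dilution factor = 3.989 × 4 × 50 × 10 × 25 = 1.99 × 10⁵.
10.7 ng/mL / 1.99 × 10⁵ = 5.36 × 10⁻⁵ ng/mL = 0.0536 pg/mL.

0.0536 pg/mL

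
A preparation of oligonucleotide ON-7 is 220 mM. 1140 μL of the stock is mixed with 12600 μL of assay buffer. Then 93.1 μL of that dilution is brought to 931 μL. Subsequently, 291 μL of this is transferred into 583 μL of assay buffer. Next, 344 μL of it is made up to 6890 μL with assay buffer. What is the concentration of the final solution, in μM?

Overall dilution factor = 12.05 × 10 × 3.003 × 20.03 = 7250.
220 mM / 7250 = 0.0303 mM = 30.3 μM.

30.3 μM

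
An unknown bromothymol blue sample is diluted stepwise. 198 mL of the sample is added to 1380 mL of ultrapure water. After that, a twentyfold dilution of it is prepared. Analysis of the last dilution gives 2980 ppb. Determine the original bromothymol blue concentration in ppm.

475 ppm

Overall dilution factor = 7.970 × 20 = 159.
Original = 2980 ppb × 159 = 4.75 × 10⁵ ppb = 475 ppm.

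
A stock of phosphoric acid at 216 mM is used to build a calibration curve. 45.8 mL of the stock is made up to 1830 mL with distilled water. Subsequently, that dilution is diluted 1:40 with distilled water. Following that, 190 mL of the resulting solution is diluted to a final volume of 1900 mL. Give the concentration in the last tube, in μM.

13.5 μM

Overall dilution factor = 39.96 × 40 × 10 = 1.60 × 10⁴.
216 mM / 1.60 × 10⁴ = 0.0135 mM = 13.5 μM.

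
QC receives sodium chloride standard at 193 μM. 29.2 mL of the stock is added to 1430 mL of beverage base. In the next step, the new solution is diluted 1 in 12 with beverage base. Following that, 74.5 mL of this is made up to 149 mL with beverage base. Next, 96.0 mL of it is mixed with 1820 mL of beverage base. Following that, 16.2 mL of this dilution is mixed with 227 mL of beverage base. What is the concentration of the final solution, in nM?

Overall dilution factor = 49.97 × 12 × 2 × 19.96 × 15.01 = 3.59 × 10⁵.
193 μM / 3.59 × 10⁵ = 5.37 × 10⁻⁴ μM = 0.537 nM.

0.537 nM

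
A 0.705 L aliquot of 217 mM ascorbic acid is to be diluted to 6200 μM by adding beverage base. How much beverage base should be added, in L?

6200 μM = 6.20 mM.
V₂ = C₁V₁/C₂ = 217 × 0.705 / 6.20 = 24.7 L.
Diluent to add = V₂ − V₁ = 24.7 − 0.705 = 24.0 L.

24.0 L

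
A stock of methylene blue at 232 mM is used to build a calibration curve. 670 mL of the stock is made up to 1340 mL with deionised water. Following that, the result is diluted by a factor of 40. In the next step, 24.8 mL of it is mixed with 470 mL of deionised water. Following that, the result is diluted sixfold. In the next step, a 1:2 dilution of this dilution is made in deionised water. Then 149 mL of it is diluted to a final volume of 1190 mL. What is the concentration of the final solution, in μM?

Overall dilution factor = 2 × 40 × 19.95 × 6 × 2 × 7.987 = 1.53 × 10⁵.
232 mM / 1.53 × 10⁵ = 1.52 × 10⁻³ mM = 1.52 μM.

1.52 μM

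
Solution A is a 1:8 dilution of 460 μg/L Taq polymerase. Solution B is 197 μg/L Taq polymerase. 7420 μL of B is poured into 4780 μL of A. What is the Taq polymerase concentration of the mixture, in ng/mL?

142 ng/mL

C_A = 460 μg/L / 8 = 57.5 μg/L.
C_mix = (C_A·V_A + C_B·V_B)/(V_A + V_B) = (57.5×4780 + 197×7420) / 12200 = 142 μg/L = 142 ng/mL.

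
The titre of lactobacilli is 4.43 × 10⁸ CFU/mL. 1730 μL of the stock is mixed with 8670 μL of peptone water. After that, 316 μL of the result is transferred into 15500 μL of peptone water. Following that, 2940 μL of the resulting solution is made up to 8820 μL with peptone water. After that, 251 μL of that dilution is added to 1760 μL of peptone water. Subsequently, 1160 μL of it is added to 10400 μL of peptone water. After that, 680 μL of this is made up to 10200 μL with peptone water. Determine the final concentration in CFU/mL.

410 CFU/mL

Overall dilution factor = 6.012 × 50.05 × 3 × 8.012 × 9.966 × 15 = 1.08 × 10⁶.
4.43 × 10⁸ CFU/mL / 1.08 × 10⁶ = 410 CFU/mL.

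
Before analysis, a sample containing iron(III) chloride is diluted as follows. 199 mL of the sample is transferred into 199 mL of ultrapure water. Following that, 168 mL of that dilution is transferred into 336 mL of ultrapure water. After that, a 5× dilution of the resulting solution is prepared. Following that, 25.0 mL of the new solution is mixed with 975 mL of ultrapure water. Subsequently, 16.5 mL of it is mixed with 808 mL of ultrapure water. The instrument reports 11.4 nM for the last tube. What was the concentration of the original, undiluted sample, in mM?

Overall dilution factor = 2 × 3 × 5 × 40 × 49.97 = 6.00 × 10⁴.
Original = 11.4 nM × 6.00 × 10⁴ = 6.84 × 10⁵ nM = 0.684 mM.

0.684 mM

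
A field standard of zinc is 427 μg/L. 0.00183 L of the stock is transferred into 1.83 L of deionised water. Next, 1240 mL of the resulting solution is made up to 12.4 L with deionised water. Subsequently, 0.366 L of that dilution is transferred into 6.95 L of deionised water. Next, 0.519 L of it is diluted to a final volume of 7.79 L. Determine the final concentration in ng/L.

0.142 ng/L

Overall dilution factor = 1001 × 10 × 19.99 × 15.01 = 3.00 × 10⁶.
427 μg/L / 3.00 × 10⁶ = 1.42 × 10⁻⁴ μg/L = 0.142 ng/L.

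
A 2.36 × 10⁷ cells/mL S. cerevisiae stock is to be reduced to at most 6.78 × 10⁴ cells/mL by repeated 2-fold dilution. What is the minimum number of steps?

Need 2ⁿ ≥ 348, so n ≥ log(348)/log(2) = 8.44.
Minimum whole steps: n = 9.

9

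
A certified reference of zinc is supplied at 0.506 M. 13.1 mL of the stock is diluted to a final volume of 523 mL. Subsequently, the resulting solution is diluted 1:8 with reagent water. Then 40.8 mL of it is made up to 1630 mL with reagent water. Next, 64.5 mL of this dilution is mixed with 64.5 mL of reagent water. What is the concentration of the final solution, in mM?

Overall dilution factor = 39.92 × 8 × 39.95 × 2 = 2.55 × 10⁴.
0.506 M / 2.55 × 10⁴ = 1.98 × 10⁻⁵ M = 0.0198 mM.

0.0198 mM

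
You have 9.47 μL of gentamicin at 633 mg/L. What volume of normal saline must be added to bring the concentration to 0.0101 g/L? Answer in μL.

584 μL

0.0101 g/L = 10.1 mg/L.
V₂ = C₁V₁/C₂ = 633 × 9.47 / 10.1 = 594 μL.
Diluent to add = V₂ − V₁ = 594 − 9.47 = 584 μL.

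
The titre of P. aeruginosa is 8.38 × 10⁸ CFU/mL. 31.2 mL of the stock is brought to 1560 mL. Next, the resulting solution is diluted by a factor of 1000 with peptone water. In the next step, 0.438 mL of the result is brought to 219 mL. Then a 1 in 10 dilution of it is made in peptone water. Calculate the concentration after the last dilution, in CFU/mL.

Overall dilution factor = 50 × 1000 × 500 × 10 = 2.50 × 10⁸.
8.38 × 10⁸ CFU/mL / 2.50 × 10⁸ = 3.35 CFU/mL.

3.35 CFU/mL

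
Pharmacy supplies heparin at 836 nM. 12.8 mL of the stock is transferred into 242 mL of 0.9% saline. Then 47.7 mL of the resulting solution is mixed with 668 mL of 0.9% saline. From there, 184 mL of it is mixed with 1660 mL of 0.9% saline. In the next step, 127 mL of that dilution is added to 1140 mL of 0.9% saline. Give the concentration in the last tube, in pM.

28.0 pM

Overall dilution factor = 19.91 × 15.00 × 10.02 × 9.976 = 2.99 × 10⁴.
836 nM / 2.99 × 10⁴ = 0.0280 nM = 28.0 pM.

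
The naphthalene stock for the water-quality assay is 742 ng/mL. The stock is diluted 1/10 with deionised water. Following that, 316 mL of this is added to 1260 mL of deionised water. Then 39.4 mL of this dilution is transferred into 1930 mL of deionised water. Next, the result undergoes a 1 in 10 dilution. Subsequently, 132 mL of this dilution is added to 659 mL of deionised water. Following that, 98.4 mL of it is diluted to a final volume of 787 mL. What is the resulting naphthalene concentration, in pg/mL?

Overall dilution factor = 10 × 4.987 × 49.98 × 10 × 5.992 × 7.998 = 1.19 × 10⁶.
742 ng/mL / 1.19 × 10⁶ = 6.21 × 10⁻⁴ ng/mL = 0.621 pg/mL.

0.621 pg/mL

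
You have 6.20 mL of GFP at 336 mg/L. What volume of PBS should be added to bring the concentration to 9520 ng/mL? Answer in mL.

213 mL

9520 ng/mL = 9.52 mg/L.
V₂ = C₁V₁/C₂ = 336 × 6.20 / 9.52 = 219 mL.
Diluent to add = V₂ − V₁ = 219 − 6.20 = 213 mL.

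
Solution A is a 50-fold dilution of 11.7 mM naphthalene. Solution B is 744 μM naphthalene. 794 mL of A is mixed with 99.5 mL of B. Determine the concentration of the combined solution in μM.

C_A = 11.7 mM / 50 = 0.234 mM.
C_B = 744 μM = 0.744 mM.
C_mix = (C_A·V_A + C_B·V_B)/(V_A + V_B) = (0.234×794 + 0.744×99.5) / 893.5 = 0.291 mM = 291 μM.

291 μM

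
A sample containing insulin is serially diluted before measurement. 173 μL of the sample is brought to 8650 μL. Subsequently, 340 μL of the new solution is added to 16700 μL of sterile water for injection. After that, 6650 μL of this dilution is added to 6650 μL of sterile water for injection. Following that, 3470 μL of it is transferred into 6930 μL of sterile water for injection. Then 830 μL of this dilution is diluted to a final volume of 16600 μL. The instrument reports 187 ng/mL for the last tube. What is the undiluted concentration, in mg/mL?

Overall dilution factor = 50 × 50.12 × 2 × 2.997 × 20 = 3.00 × 10⁵.
Original = 187 ng/mL × 3.00 × 10⁵ = 5.62 × 10⁷ ng/mL = 56.2 mg/mL.

56.2 mg/mL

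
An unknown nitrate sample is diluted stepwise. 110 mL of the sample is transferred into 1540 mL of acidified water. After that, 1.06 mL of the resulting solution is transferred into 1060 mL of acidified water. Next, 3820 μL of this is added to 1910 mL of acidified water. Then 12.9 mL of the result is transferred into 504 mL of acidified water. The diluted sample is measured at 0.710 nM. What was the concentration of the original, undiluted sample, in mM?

Overall dilution factor = 15 × 1001 × 501 × 40.07 = 3.01 × 10⁸.
Original = 0.710 nM × 3.01 × 10⁸ = 2.14 × 10⁸ nM = 214 mM.

214 mM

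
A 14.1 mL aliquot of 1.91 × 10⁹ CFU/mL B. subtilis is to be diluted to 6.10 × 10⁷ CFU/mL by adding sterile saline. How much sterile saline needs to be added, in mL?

427 mL

V₂ = C₁V₁/C₂ = 1.91 × 10⁹ × 14.1 / 6.10 × 10⁷ = 441 mL.
Diluent to add = V₂ − V₁ = 441 − 14.1 = 427 mL.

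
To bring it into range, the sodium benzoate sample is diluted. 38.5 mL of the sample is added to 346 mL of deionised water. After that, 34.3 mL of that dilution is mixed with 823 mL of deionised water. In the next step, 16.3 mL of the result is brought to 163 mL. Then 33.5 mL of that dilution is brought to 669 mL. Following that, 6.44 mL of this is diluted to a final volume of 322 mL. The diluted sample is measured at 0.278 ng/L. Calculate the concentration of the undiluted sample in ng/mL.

Overall dilution factor = 9.987 × 24.99 × 10 × 19.97 × 50 = 2.49 × 10⁶.
Original = 0.278 ng/L × 2.49 × 10⁶ = 6.93 × 10⁵ ng/L = 693 ng/mL.

693 ng/mL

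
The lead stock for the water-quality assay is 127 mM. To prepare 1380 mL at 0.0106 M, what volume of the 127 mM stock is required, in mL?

0.0106 M = 10.6 mM.
V₁ = C₂V₂/C₁ = 10.6 × 1380 / 127 = 115 mL.

115 mL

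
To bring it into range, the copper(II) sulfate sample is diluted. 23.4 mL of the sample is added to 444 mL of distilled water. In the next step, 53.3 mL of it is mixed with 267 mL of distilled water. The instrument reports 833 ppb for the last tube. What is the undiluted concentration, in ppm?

Overall dilution factor = 19.97 × 6.009 = 120.
Original = 833 ppb × 120 = 10.00 × 10⁴ ppb = 100 ppm.

100 ppm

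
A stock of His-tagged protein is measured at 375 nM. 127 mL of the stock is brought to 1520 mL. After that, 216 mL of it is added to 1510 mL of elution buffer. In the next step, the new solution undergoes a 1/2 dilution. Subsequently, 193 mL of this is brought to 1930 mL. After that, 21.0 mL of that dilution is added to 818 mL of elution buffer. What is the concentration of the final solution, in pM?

Overall dilution factor = 11.97 × 7.991 × 2 × 10 × 39.95 = 7.64 × 10⁴.
375 nM / 7.64 × 10⁴ = 4.91 × 10⁻³ nM = 4.91 pM.

4.91 pM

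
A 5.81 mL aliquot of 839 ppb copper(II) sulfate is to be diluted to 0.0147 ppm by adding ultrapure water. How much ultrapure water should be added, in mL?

326 mL

0.0147 ppm = 14.7 ppb.
V₂ = C₁V₁/C₂ = 839 × 5.81 / 14.7 = 332 mL.
Diluent to add = V₂ − V₁ = 332 − 5.81 = 326 mL.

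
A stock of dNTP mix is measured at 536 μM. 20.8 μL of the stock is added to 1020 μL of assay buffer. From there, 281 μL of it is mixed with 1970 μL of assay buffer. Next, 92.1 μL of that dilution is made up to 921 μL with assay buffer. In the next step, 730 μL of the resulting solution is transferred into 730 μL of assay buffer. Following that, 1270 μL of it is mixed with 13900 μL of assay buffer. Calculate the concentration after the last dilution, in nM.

5.60 nM

Overall dilution factor = 50.04 × 8.011 × 10 × 2 × 11.94 = 9.58 × 10⁴.
536 μM / 9.58 × 10⁴ = 5.60 × 10⁻³ μM = 5.60 nM.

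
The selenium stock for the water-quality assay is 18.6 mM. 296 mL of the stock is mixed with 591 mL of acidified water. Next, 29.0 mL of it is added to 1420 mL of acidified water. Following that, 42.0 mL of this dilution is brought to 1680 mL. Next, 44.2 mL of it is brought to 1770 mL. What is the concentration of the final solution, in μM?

0.0776 μM

Overall dilution factor = 2.997 × 49.97 × 40 × 40.05 = 2.40 × 10⁵.
18.6 mM / 2.40 × 10⁵ = 7.76 × 10⁻⁵ mM = 0.0776 μM.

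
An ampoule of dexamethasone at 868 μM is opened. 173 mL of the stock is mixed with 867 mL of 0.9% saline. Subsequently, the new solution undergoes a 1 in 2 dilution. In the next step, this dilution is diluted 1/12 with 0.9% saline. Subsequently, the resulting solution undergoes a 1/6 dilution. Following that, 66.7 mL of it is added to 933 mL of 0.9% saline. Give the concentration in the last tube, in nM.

Overall dilution factor = 6.012 × 2 × 12 × 6 × 14.99 = 1.30 × 10⁴.
868 μM / 1.30 × 10⁴ = 0.0669 μM = 66.9 nM.

66.9 nM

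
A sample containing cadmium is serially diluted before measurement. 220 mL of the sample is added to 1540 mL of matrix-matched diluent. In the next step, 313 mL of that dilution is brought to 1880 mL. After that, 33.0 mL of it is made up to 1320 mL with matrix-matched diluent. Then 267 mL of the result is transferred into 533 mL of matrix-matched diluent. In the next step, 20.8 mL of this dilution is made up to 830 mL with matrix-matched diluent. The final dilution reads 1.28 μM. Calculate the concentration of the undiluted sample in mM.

294 mM

Overall dilution factor = 8 × 6.006 × 40 × 2.996 × 39.90 = 2.30 × 10⁵.
Original = 1.28 μM × 2.30 × 10⁵ = 2.94 × 10⁵ μM = 294 mM.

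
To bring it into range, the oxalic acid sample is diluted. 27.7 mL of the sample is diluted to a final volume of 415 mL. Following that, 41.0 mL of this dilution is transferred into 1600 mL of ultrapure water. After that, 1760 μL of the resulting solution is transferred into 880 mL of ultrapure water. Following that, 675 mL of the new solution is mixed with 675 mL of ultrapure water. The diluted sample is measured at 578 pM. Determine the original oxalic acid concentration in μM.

347 μM

Overall dilution factor = 14.98 × 40.02 × 501 × 2 = 6.01 × 10⁵.
Original = 578 pM × 6.01 × 10⁵ = 3.47 × 10⁸ pM = 347 μM.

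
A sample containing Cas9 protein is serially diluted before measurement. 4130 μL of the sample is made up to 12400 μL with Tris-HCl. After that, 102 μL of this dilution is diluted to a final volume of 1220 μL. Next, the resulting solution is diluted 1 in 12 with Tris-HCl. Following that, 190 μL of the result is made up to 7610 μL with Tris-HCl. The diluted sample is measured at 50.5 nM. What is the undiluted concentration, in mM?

Overall dilution factor = 3.002 × 11.96 × 12 × 40.05 = 1.73 × 10⁴.
Original = 50.5 nM × 1.73 × 10⁴ = 8.72 × 10⁵ nM = 0.872 mM.

0.872 mM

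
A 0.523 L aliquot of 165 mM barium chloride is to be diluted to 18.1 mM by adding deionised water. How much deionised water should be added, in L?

4.24 L

V₂ = C₁V₁/C₂ = 165 × 0.523 / 18.1 = 4.77 L.
Diluent to add = V₂ − V₁ = 4.77 − 0.523 = 4.24 L.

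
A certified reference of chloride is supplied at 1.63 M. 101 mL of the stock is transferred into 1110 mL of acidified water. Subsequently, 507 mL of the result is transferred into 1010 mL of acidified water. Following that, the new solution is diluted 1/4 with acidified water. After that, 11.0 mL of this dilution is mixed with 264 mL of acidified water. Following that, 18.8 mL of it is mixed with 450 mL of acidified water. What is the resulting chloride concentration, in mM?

Overall dilution factor = 11.99 × 2.992 × 4 × 25 × 24.94 = 8.95 × 10⁴.
1.63 M / 8.95 × 10⁴ = 1.82 × 10⁻⁵ M = 0.0182 mM.

0.0182 mM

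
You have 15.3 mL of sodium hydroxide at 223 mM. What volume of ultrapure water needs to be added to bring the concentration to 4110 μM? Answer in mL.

4110 μM = 4.11 mM.
V₂ = C₁V₁/C₂ = 223 × 15.3 / 4.11 = 830 mL.
Diluent to add = V₂ − V₁ = 830 − 15.3 = 815 mL.

815 mL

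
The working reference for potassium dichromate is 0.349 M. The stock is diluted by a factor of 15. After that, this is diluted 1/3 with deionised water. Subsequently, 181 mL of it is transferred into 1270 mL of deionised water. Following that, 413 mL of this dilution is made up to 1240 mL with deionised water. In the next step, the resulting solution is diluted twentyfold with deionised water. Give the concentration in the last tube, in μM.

Overall dilution factor = 15 × 3 × 8.017 × 3.002 × 20 = 2.17 × 10⁴.
0.349 M / 2.17 × 10⁴ = 1.61 × 10⁻⁵ M = 16.1 μM.

16.1 μM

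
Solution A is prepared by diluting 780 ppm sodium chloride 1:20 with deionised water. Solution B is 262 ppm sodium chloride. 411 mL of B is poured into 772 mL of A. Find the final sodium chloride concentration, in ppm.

116 ppm

C_A = 780 ppm / 20 = 39.0 ppm.
C_mix = (C_A·V_A + C_B·V_B)/(V_A + V_B) = (39.0×772 + 262×411) / 1183 = 116 ppm.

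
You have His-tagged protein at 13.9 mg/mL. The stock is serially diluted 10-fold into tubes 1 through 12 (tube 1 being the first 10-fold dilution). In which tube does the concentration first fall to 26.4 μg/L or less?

Tube n has concentration 13.9 mg/mL / 10ⁿ.
Need 10ⁿ ≥ 13.9 mg/mL / 26.4 μg/L = 5.27 × 10⁵, so n ≥ 5.72.
First such tube: n = 6.

tube 6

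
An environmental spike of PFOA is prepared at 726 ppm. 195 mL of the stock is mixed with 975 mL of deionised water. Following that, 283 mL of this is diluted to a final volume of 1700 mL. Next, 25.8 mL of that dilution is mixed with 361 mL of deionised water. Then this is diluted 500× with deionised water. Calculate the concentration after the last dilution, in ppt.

Overall dilution factor = 6 × 6.007 × 14.99 × 500 = 2.70 × 10⁵.
726 ppm / 2.70 × 10⁵ = 2.69 × 10⁻³ ppm = 2690 ppt.

2690 ppt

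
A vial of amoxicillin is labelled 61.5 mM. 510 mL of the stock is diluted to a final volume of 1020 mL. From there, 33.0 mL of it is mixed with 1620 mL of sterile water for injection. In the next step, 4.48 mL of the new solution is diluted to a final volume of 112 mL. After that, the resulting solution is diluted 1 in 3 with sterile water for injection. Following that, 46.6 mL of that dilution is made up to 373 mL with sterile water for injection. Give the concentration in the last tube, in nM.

1020 nM

Overall dilution factor = 2 × 50.09 × 25 × 3 × 8.004 = 6.01 × 10⁴.
61.5 mM / 6.01 × 10⁴ = 1.02 × 10⁻³ mM = 1020 nM.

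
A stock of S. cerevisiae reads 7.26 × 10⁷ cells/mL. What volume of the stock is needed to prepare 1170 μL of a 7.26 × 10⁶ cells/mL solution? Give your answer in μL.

117 μL

V₁ = C₂V₂/C₁ = 7.26 × 10⁶ × 1170 / 7.26 × 10⁷ = 117 μL.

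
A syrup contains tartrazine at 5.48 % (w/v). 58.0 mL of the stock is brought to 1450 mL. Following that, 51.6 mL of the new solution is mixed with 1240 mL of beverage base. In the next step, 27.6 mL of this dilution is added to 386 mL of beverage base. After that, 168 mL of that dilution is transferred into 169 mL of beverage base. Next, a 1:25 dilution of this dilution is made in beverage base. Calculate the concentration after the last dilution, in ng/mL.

117 ng/mL

Overall dilution factor = 25 × 25.03 × 14.99 × 2.006 × 25 = 4.70 × 10⁵.
5.48 % (w/v) / 4.70 × 10⁵ = 1.17 × 10⁻⁵ % (w/v) = 117 ng/mL.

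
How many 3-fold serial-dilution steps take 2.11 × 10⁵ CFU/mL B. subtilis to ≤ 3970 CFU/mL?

Need 3ⁿ ≥ 53.1, so n ≥ log(53.1)/log(3) = 3.62.
Minimum whole steps: n = 4.

4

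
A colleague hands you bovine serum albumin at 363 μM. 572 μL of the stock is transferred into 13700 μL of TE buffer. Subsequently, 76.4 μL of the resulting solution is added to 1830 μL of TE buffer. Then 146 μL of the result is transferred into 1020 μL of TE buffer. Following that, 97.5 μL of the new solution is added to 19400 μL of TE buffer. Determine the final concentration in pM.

Overall dilution factor = 24.95 × 24.95 × 7.986 × 200.0 = 9.94 × 10⁵.
363 μM / 9.94 × 10⁵ = 3.65 × 10⁻⁴ μM = 365 pM.

365 pM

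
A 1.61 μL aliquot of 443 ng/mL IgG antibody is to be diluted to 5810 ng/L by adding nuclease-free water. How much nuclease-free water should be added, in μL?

5810 ng/L = 5.81 ng/mL.
V₂ = C₁V₁/C₂ = 443 × 1.61 / 5.81 = 123 μL.
Diluent to add = V₂ − V₁ = 123 − 1.61 = 121 μL.

121 μL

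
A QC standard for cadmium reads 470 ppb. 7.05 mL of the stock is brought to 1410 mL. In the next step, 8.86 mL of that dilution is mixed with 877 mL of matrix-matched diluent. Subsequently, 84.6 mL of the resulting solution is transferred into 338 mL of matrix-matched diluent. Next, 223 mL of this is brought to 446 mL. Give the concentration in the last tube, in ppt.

Overall dilution factor = 200 × 99.98 × 4.995 × 2 = 2.00 × 10⁵.
470 ppb / 2.00 × 10⁵ = 2.35 × 10⁻³ ppb = 2.35 ppt.

2.35 ppt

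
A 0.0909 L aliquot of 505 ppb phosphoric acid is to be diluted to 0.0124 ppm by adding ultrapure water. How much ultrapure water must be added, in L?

3.61 L

0.0124 ppm = 12.4 ppb.
V₂ = C₁V₁/C₂ = 505 × 0.0909 / 12.4 = 3.70 L.
Diluent to add = V₂ − V₁ = 3.70 − 0.0909 = 3.61 L.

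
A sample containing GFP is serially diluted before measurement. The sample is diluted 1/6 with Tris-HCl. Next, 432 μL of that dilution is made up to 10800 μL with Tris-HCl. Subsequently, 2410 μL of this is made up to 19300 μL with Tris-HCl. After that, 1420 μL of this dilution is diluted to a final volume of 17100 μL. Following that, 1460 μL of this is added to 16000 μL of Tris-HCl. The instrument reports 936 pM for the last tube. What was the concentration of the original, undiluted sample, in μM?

Overall dilution factor = 6 × 25 × 8.008 × 12.04 × 11.96 = 1.73 × 10⁵.
Original = 936 pM × 1.73 × 10⁵ = 1.62 × 10⁸ pM = 162 μM.

162 μM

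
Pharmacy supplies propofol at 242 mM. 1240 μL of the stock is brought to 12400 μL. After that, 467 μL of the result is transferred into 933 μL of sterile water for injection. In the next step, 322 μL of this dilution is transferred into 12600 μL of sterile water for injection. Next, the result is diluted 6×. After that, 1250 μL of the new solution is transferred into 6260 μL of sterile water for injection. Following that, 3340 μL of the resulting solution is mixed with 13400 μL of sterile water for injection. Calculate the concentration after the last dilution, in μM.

1.11 μM

Overall dilution factor = 10 × 2.998 × 40.13 × 6 × 6.008 × 5.012 = 2.17 × 10⁵.
242 mM / 2.17 × 10⁵ = 1.11 × 10⁻³ mM = 1.11 μM.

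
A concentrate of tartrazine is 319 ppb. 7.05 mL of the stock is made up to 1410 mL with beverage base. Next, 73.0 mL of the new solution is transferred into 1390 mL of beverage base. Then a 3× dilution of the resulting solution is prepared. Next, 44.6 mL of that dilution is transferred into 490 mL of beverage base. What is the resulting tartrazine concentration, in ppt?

Overall dilution factor = 200 × 20.04 × 3 × 11.99 = 1.44 × 10⁵.
319 ppb / 1.44 × 10⁵ = 2.21 × 10⁻³ ppb = 2.21 ppt.

2.21 ppt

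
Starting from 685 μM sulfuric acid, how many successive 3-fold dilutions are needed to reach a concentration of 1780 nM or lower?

Need 3ⁿ ≥ 385, so n ≥ log(385)/log(3) = 5.42.
Minimum whole steps: n = 6.

6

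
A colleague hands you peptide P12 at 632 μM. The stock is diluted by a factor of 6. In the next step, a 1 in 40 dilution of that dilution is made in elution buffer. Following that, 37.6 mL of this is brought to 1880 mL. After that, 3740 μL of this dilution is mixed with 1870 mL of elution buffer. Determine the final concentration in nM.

0.105 nM

Overall dilution factor = 6 × 40 × 50 × 501 = 6.01 × 10⁶.
632 μM / 6.01 × 10⁶ = 1.05 × 10⁻⁴ μM = 0.105 nM.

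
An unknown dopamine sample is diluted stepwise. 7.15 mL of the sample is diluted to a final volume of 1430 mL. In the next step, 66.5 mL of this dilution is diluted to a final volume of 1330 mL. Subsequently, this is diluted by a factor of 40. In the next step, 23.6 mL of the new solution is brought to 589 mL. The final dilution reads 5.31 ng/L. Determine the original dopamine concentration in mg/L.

Overall dilution factor = 200 × 20 × 40 × 24.96 = 3.99 × 10⁶.
Original = 5.31 ng/L × 3.99 × 10⁶ = 2.12 × 10⁷ ng/L = 21.2 mg/L.

21.2 mg/L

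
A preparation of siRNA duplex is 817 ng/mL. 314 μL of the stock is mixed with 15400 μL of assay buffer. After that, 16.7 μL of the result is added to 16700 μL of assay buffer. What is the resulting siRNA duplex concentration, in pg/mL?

16.3 pg/mL

Overall dilution factor = 50.04 × 1001 = 5.01 × 10⁴.
817 ng/mL / 5.01 × 10⁴ = 0.0163 ng/mL = 16.3 pg/mL.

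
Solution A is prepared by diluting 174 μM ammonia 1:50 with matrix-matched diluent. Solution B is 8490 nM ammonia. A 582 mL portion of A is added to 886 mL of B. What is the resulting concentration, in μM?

6.50 μM

C_A = 174 μM / 50 = 3.48 μM.
C_B = 8490 nM = 8.49 μM.
C_mix = (C_A·V_A + C_B·V_B)/(V_A + V_B) = (3.48×582 + 8.49×886) / 1468 = 6.50 μM.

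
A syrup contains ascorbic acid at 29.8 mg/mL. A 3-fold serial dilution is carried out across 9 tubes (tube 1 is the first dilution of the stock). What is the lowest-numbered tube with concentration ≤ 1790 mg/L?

Tube n has concentration 29.8 mg/mL / 3ⁿ.
Need 3ⁿ ≥ 29.8 mg/mL / 1790 mg/L = 16.6, so n ≥ 2.56.
First such tube: n = 3.

tube 3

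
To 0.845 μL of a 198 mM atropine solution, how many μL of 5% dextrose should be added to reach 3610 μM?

45.5 μL

3610 μM = 3.61 mM.
V₂ = C₁V₁/C₂ = 198 × 0.845 / 3.61 = 46.3 μL.
Diluent to add = V₂ − V₁ = 46.3 − 0.845 = 45.5 μL.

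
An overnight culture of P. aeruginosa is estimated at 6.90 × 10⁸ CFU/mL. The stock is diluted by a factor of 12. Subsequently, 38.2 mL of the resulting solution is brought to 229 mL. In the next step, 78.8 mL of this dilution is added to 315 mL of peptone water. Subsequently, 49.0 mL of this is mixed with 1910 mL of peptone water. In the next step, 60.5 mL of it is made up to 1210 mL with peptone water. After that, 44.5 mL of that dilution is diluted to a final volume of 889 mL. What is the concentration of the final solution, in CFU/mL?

120 CFU/mL

Overall dilution factor = 12 × 5.995 × 4.997 × 39.98 × 20 × 19.98 = 5.74 × 10⁶.
6.90 × 10⁸ CFU/mL / 5.74 × 10⁶ = 120 CFU/mL.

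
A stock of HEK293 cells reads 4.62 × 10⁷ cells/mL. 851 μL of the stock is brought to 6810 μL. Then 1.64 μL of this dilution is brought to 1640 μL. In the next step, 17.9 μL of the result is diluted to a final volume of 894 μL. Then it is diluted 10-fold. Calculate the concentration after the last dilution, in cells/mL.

11.6 cells/mL

Overall dilution factor = 8.002 × 1000 × 49.94 × 10 = 4.00 × 10⁶.
4.62 × 10⁷ cells/mL / 4.00 × 10⁶ = 11.6 cells/mL.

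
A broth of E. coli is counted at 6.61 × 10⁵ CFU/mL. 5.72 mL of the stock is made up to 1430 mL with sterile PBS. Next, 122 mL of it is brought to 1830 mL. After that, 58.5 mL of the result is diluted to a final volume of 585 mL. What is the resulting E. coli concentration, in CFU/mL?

Overall dilution factor = 250 × 15 × 10 = 3.75 × 10⁴.
6.61 × 10⁵ CFU/mL / 3.75 × 10⁴ = 17.6 CFU/mL.

17.6 CFU/mL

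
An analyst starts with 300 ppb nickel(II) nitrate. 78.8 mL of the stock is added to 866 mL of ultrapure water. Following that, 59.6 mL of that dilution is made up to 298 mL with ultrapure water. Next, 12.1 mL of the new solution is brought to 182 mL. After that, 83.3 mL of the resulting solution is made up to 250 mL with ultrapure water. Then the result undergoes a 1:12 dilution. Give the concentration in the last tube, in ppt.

9.24 ppt

Overall dilution factor = 11.99 × 5 × 15.04 × 3.001 × 12 = 3.25 × 10⁴.
300 ppb / 3.25 × 10⁴ = 9.24 × 10⁻³ ppb = 9.24 ppt.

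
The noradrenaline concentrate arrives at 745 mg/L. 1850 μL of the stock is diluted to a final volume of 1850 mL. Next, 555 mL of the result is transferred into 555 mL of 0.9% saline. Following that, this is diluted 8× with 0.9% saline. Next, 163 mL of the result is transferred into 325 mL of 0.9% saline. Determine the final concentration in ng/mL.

15.6 ng/mL

Overall dilution factor = 1000 × 2 × 8 × 2.994 = 4.79 × 10⁴.
745 mg/L / 4.79 × 10⁴ = 0.0156 mg/L = 15.6 ng/mL.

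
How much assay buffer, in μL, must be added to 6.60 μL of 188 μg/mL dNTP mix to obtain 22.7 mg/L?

22.7 mg/L = 22.7 μg/mL.
V₂ = C₁V₁/C₂ = 188 × 6.60 / 22.7 = 54.7 μL.
Diluent to add = V₂ − V₁ = 54.7 − 6.60 = 48.1 μL.

48.1 μL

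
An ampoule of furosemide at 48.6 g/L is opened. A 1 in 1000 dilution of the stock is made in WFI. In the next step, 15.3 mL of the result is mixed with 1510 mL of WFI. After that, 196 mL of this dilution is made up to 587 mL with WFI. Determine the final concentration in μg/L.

Overall dilution factor = 1000 × 99.69 × 2.995 = 2.99 × 10⁵.
48.6 g/L / 2.99 × 10⁵ = 1.63 × 10⁻⁴ g/L = 163 μg/L.

163 μg/L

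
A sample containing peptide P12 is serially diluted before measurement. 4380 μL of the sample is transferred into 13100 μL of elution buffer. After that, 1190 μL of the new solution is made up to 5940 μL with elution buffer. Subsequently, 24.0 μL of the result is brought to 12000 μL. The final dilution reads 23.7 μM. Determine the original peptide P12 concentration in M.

Overall dilution factor = 3.991 × 4.992 × 500 = 9960.
Original = 23.7 μM × 9960 = 2.36 × 10⁵ μM = 0.236 M.

0.236 M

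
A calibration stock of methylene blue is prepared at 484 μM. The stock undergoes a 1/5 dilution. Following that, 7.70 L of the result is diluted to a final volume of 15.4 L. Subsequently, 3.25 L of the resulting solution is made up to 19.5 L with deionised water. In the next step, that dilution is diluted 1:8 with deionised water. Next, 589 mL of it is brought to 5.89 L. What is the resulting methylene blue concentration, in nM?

101 nM

Overall dilution factor = 5 × 2 × 6 × 8 × 10 = 4800.
484 μM / 4800 = 0.101 μM = 101 nM.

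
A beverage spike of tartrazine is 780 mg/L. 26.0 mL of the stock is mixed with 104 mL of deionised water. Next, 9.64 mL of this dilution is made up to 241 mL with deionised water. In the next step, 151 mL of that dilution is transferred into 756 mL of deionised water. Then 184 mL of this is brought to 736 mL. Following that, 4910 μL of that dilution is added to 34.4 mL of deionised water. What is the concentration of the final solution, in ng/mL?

Overall dilution factor = 5 × 25 × 6.007 × 4 × 8.006 = 2.40 × 10⁴.
780 mg/L / 2.40 × 10⁴ = 0.0324 mg/L = 32.4 ng/mL.

32.4 ng/mL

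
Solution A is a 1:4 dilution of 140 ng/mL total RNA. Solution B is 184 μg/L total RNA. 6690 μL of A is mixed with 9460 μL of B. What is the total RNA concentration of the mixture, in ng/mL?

C_A = 140 ng/mL / 4 = 35.0 ng/mL.
C_B = 184 μg/L = 184 ng/mL.
C_mix = (C_A·V_A + C_B·V_B)/(V_A + V_B) = (35.0×6690 + 184×9460) / 16150 = 122 ng/mL.

122 ng/mL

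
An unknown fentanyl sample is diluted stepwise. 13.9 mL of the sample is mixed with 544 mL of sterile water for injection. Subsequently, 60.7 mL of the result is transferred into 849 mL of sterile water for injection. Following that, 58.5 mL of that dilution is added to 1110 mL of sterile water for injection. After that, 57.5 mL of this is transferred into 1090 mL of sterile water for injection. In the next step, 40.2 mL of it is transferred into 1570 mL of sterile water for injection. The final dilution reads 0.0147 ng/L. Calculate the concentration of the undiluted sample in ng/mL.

141 ng/mL

Overall dilution factor = 40.14 × 14.99 × 19.97 × 19.96 × 40.05 = 9.60 × 10⁶.
Original = 0.0147 ng/L × 9.60 × 10⁶ = 1.41 × 10⁵ ng/L = 141 ng/mL.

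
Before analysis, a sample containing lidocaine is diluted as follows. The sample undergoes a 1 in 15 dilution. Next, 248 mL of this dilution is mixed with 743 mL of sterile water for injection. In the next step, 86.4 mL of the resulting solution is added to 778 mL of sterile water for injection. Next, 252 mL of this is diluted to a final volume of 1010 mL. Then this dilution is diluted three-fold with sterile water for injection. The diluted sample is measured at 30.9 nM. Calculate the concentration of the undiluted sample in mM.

0.223 mM

Overall dilution factor = 15 × 3.996 × 10.00 × 4.008 × 3 = 7210.
Original = 30.9 nM × 7210 = 2.23 × 10⁵ nM = 0.223 mM.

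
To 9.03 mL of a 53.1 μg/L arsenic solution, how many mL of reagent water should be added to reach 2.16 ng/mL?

213 mL

2.16 ng/mL = 2.16 μg/L.
V₂ = C₁V₁/C₂ = 53.1 × 9.03 / 2.16 = 222 mL.
Diluent to add = V₂ − V₁ = 222 − 9.03 = 213 mL.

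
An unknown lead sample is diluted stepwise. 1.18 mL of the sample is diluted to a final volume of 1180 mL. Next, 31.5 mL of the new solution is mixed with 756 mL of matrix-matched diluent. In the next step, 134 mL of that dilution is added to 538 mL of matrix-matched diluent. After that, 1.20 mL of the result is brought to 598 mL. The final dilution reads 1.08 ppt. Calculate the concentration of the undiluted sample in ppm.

67.5 ppm

Overall dilution factor = 1000 × 25 × 5.015 × 498.3 = 6.25 × 10⁷.
Original = 1.08 ppt × 6.25 × 10⁷ = 6.75 × 10⁷ ppt = 67.5 ppm.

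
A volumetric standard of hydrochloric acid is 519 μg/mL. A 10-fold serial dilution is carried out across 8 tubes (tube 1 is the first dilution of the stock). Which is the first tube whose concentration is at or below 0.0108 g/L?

tube 2

Tube n has concentration 519 μg/mL / 10ⁿ.
Need 10ⁿ ≥ 519 μg/mL / 0.0108 g/L = 48.1, so n ≥ 1.68.
First such tube: n = 2.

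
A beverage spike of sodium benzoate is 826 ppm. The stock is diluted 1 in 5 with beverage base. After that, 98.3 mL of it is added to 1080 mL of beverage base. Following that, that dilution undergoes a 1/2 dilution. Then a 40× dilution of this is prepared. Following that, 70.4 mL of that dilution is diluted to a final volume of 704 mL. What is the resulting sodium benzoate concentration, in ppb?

17.2 ppb

Overall dilution factor = 5 × 11.99 × 2 × 40 × 10 = 4.79 × 10⁴.
826 ppm / 4.79 × 10⁴ = 0.0172 ppm = 17.2 ppb.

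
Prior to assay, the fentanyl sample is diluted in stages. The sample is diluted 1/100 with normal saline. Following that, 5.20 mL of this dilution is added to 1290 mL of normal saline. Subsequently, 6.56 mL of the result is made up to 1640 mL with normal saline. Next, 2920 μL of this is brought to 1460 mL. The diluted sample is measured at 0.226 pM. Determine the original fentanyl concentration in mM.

Overall dilution factor = 100 × 249.1 × 250 × 500 = 3.11 × 10⁹.
Original = 0.226 pM × 3.11 × 10⁹ = 7.04 × 10⁸ pM = 0.704 mM.

0.704 mM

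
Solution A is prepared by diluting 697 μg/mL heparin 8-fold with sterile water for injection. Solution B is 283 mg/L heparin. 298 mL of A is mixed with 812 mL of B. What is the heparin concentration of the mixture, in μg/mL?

230 μg/mL

C_A = 697 μg/mL / 8 = 87.1 μg/mL.
C_B = 283 mg/L = 283 μg/mL.
C_mix = (C_A·V_A + C_B·V_B)/(V_A + V_B) = (87.1×298 + 283×812) / 1110 = 230 μg/mL.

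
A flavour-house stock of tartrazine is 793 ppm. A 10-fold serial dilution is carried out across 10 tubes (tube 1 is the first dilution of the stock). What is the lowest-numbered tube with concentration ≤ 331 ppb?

tube 4

Tube n has concentration 793 ppm / 10ⁿ.
Need 10ⁿ ≥ 793 ppm / 331 ppb = 2396, so n ≥ 3.38.
First such tube: n = 4.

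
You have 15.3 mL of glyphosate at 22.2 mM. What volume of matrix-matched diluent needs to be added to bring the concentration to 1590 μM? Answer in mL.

198 mL

1590 μM = 1.59 mM.
V₂ = C₁V₁/C₂ = 22.2 × 15.3 / 1.59 = 214 mL.
Diluent to add = V₂ − V₁ = 214 − 15.3 = 198 mL.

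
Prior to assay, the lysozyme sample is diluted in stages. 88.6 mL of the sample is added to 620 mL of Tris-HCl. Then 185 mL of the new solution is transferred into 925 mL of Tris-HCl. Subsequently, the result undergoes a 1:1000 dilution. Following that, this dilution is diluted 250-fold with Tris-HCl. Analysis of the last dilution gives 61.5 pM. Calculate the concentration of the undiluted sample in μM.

Overall dilution factor = 7.998 × 6 × 1000 × 250 = 1.20 × 10⁷.
Original = 61.5 pM × 1.20 × 10⁷ = 7.38 × 10⁸ pM = 738 μM.

738 μM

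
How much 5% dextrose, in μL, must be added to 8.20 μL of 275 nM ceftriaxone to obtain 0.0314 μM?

63.6 μL

0.0314 μM = 31.4 nM.
V₂ = C₁V₁/C₂ = 275 × 8.20 / 31.4 = 71.8 μL.
Diluent to add = V₂ − V₁ = 71.8 − 8.20 = 63.6 μL.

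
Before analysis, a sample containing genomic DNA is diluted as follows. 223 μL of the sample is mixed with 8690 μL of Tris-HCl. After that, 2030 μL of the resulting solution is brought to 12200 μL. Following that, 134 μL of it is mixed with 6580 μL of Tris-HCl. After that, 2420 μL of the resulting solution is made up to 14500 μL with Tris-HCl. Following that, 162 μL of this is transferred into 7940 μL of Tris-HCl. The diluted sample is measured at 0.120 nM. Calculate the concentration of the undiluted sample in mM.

Overall dilution factor = 39.97 × 6.010 × 50.10 × 5.992 × 50.01 = 3.61 × 10⁶.
Original = 0.120 nM × 3.61 × 10⁶ = 4.33 × 10⁵ nM = 0.433 mM.

0.433 mM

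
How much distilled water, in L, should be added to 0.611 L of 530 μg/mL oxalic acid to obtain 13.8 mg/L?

22.9 L

13.8 mg/L = 13.8 μg/mL.
V₂ = C₁V₁/C₂ = 530 × 0.611 / 13.8 = 23.5 L.
Diluent to add = V₂ − V₁ = 23.5 − 0.611 = 22.9 L.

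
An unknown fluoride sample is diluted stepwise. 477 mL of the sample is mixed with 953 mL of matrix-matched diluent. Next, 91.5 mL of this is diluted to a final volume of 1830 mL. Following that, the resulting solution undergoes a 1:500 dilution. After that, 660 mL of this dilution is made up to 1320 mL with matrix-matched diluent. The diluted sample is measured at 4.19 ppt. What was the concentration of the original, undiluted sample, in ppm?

Overall dilution factor = 2.998 × 20 × 500 × 2 = 6.00 × 10⁴.
Original = 4.19 ppt × 6.00 × 10⁴ = 2.51 × 10⁵ ppt = 0.251 ppm.

0.251 ppm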